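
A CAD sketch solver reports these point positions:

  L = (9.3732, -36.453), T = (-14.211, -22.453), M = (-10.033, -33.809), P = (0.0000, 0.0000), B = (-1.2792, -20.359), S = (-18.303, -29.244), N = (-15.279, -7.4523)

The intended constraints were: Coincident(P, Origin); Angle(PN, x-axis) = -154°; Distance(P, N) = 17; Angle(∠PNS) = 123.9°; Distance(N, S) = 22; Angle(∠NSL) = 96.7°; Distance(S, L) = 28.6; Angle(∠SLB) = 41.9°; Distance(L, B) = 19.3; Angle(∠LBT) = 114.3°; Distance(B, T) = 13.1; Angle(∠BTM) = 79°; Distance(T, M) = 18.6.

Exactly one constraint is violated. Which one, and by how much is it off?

Distance(T, M) = 18.6 — off by 6.50.

P = (0.00, 0.00) ✓; PN at -154.0° ✓; |PN| = 17.00 ✓; ∠PNS = 123.9° ✓; |NS| = 22.00 ✓; ∠NSL = 96.70° ✓; |SL| = 28.60 ✓; ∠SLB = 41.90° ✓; |LB| = 19.30 ✓; ∠LBT = 114.3° ✓; |BT| = 13.10 ✓; ∠BTM = 79.00° ✓; |TM| = 12.10 ✗.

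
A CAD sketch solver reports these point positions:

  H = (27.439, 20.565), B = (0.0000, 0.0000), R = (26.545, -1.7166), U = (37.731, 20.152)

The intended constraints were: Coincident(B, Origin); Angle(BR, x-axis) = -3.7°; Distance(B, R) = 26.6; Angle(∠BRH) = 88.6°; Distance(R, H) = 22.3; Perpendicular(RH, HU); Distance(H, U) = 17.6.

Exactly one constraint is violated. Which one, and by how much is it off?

Distance(H, U) = 17.6 — off by 7.30.

B = (0.00, 0.00) ✓; BR at -3.700° ✓; |BR| = 26.60 ✓; ∠BRH = 88.60° ✓; |RH| = 22.30 ✓; ∠(RH, HU) = 90.00° ✓; |HU| = 10.30 ✗.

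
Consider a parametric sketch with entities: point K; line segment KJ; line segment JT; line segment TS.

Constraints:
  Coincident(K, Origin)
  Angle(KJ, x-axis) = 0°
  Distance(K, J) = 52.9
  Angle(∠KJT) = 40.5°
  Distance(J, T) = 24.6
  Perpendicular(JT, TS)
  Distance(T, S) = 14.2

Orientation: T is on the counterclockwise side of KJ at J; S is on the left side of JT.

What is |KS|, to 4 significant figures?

25.50

∠KJT = 40.5°, so JT runs at 0.0° + (180° − 40.5°) = 139.5° from the x-axis; with |JT| = 24.6, T = J + 24.6·(cos 139.5°, sin 139.5°) = (34.19, 15.98). The perpendicularity gives TS at right angles to JT; with |TS| = 14.2 on the left of JT, S = T + 14.2·(-0.6494, -0.7604) = (24.97, 5.179). Then |KS| = |S − K| = 25.50.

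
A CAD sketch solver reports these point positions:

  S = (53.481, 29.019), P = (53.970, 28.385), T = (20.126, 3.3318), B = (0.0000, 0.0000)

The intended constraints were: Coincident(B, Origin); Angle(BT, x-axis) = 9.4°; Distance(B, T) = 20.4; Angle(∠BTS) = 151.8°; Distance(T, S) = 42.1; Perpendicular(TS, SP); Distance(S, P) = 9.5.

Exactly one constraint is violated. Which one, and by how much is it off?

Distance(S, P) = 9.5 — off by 8.70.

B = (0.00, 0.00) ✓; BT at 9.400° ✓; |BT| = 20.40 ✓; ∠BTS = 151.8° ✓; |TS| = 42.10 ✓; ∠(TS, SP) = 89.96° ✓; |SP| = 0.8007 ✗.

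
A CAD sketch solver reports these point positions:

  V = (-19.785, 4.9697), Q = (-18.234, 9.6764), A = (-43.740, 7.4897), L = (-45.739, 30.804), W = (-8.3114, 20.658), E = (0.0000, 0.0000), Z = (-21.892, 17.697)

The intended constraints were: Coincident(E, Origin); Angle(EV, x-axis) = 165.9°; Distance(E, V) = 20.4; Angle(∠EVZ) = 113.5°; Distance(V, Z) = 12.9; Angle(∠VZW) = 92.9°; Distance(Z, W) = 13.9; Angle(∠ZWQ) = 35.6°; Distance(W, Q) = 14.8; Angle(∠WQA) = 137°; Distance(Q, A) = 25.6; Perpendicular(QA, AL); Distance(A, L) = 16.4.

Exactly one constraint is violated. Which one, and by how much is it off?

Distance(A, L) = 16.4 — off by 7.00.

E = (0.00, 0.00) ✓; EV at 165.9° ✓; |EV| = 20.40 ✓; ∠EVZ = 113.5° ✓; |VZ| = 12.90 ✓; ∠VZW = 92.90° ✓; |ZW| = 13.90 ✓; ∠ZWQ = 35.60° ✓; |WQ| = 14.80 ✓; ∠WQA = 137.0° ✓; |QA| = 25.60 ✓; ∠(QA, AL) = 90.00° ✓; |AL| = 23.40 ✗.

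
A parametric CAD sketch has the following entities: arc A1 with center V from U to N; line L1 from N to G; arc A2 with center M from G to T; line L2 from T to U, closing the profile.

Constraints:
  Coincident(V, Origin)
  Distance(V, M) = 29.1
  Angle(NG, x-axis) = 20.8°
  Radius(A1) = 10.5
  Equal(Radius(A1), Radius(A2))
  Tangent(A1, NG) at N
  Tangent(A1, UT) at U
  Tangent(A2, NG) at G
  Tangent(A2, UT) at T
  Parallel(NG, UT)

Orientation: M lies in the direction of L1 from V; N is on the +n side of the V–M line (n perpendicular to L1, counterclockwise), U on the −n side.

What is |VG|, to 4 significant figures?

30.94

Tangency of A1 to both parallel lines with radius 10.5 puts N and U at V ± 10.5·n: N = (-3.729, 9.816), U = (3.729, -9.816). Equal radii place G and T the same way about M: G = M + 10.5·n = (23.47, 20.15), T = M − 10.5·n = (30.93, 0.5179). Then |VG| = |G − V| = 30.94.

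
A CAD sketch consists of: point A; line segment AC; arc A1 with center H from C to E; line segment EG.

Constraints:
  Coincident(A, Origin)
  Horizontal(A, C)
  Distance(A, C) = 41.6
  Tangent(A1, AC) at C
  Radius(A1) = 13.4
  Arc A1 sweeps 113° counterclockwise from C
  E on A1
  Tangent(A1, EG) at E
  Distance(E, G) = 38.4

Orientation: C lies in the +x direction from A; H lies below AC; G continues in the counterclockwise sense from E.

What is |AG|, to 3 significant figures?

69.8

A is at the origin; A and C share the same y with |AC| = 41.6 and C on the +x side, so C = (41.6, 0.00). Tangency of A1 to AC means the radius HC is perpendicular to AC, so H = C + (0, -13.4) = (41.6, -13.4). On A1, C sits at bearing 90° from H; a 113° counterclockwise sweep puts E at bearing 203°, so E = H + 13.4·(cos 203°, sin 203°) = (29.3, -18.6). A1 meets EG tangentially, so HE is at right angles to EG, so EG runs along (−sin 203°, cos 203°); with |EG| = 38.4, G = (44.3, -54.0). Then |AG| = |G − A| = 69.8.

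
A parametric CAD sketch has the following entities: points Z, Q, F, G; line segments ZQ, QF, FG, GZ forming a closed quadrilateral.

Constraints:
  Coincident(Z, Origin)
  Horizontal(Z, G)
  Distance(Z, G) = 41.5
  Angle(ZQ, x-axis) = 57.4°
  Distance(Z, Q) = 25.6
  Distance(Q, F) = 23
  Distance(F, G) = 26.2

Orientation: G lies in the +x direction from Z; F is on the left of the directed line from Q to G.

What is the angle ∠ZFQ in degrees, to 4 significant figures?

24.85°

Z is at the origin; Z and G share the same y with |ZG| = 41.5 and G in +x, so G = (41.5, 0). ZQ runs at 57.4° with |ZQ| = 25.6, so Q = (13.79, 21.57). F is determined by |QF| = 23.0 and |FG| = 26.2 together: it lies at the intersection of circle(Q, 23.0) and circle(G, 26.2). With |QG| = 35.11, the foot of the radical line on QG is 15.31 from Q and the perpendicular offset is √(23.0² − 15.31²) = 17.16. Taking the left-of-QG solution: F = (36.42, 25.70).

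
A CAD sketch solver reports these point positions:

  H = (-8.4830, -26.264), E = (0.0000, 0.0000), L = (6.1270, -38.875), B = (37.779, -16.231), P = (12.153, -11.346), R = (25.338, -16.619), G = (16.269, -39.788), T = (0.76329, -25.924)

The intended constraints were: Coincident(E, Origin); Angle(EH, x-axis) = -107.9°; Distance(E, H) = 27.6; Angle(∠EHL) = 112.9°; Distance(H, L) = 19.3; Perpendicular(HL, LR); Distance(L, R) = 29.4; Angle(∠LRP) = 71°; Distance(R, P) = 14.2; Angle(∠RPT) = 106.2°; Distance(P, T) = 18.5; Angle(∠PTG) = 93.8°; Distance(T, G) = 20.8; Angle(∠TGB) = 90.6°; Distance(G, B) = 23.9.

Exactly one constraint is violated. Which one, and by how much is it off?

Distance(G, B) = 23.9 — off by 8.00.

E = (0.00, 0.00) ✓; EH at -107.9° ✓; |EH| = 27.60 ✓; ∠EHL = 112.9° ✓; |HL| = 19.30 ✓; ∠(HL, LR) = 90.00° ✓; |LR| = 29.40 ✓; ∠LRP = 71.00° ✓; |RP| = 14.20 ✓; ∠RPT = 106.2° ✓; |PT| = 18.50 ✓; ∠PTG = 93.80° ✓; |TG| = 20.80 ✓; ∠TGB = 90.60° ✓; |GB| = 31.90 ✗.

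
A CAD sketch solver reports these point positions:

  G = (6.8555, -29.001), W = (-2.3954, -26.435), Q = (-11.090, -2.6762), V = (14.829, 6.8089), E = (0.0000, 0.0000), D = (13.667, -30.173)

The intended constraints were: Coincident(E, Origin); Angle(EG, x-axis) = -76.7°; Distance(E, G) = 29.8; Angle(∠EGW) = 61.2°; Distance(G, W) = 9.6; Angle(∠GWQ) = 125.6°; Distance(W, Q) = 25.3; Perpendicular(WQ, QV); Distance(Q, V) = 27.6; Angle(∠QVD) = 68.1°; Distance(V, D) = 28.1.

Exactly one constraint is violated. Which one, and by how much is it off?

Distance(V, D) = 28.1 — off by 8.90.

E = (0.00, 0.00) ✓; EG at -76.70° ✓; |EG| = 29.80 ✓; ∠EGW = 61.20° ✓; |GW| = 9.600 ✓; ∠GWQ = 125.6° ✓; |WQ| = 25.30 ✓; ∠(WQ, QV) = 90.00° ✓; |QV| = 27.60 ✓; ∠QVD = 68.10° ✓; |VD| = 37.00 ✗.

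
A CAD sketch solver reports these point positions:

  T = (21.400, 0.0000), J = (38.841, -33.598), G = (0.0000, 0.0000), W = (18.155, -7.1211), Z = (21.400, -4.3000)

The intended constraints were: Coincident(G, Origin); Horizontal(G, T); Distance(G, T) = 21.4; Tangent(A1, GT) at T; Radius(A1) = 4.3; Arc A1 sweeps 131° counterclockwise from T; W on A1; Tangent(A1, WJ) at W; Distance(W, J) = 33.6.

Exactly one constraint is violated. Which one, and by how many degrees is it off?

Tangent(A1, WJ) at W — off by 3.00°.

G = (0.00, 0.00) ✓; G.y = 0.00, T.y = 0.00 ✓; |GT| = 21.40 ✓; ∠(ZT, TG) = 90.00° ✓; |ZT| = 4.300 ✓; bearing(Z→W) − bearing(Z→T) = 131.0° ✓; |ZW| = 4.300 ✓; ∠(ZW, WJ) = 93.00° ✗; |WJ| = 33.60 ✓.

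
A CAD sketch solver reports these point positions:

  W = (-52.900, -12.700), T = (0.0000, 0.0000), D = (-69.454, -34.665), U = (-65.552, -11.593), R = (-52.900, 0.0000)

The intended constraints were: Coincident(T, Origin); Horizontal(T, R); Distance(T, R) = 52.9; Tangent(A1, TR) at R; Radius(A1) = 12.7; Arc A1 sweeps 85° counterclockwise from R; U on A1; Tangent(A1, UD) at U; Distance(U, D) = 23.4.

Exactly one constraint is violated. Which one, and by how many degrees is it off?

Tangent(A1, UD) at U — off by 4.60°.

T = (0.00, 0.00) ✓; T.y = 0.00, R.y = 0.00 ✓; |TR| = 52.90 ✓; ∠(WR, RT) = 90.00° ✓; |WR| = 12.70 ✓; bearing(W→U) − bearing(W→R) = 85.00° ✓; |WU| = 12.70 ✓; ∠(WU, UD) = 94.60° ✗; |UD| = 23.40 ✓.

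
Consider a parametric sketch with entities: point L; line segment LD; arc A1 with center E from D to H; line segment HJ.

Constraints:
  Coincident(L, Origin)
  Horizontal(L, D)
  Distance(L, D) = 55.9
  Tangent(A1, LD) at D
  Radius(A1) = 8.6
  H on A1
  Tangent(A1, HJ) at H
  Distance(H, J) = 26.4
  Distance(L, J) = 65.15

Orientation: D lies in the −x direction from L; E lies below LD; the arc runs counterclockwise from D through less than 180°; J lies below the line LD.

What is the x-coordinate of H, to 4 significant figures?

-63.89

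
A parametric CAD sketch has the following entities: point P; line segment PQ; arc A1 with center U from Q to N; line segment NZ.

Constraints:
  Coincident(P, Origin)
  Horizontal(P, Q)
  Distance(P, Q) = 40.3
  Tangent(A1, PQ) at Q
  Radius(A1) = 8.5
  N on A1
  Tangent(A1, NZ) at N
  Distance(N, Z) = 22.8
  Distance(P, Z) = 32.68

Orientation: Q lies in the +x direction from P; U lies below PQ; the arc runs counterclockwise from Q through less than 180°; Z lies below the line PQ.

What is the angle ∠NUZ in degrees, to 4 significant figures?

69.55°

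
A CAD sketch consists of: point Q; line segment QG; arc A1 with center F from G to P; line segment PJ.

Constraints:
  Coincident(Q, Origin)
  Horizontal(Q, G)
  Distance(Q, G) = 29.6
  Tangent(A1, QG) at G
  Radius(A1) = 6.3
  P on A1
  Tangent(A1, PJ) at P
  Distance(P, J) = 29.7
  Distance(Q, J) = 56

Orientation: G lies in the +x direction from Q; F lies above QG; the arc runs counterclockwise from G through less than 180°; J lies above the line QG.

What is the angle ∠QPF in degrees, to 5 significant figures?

27.469°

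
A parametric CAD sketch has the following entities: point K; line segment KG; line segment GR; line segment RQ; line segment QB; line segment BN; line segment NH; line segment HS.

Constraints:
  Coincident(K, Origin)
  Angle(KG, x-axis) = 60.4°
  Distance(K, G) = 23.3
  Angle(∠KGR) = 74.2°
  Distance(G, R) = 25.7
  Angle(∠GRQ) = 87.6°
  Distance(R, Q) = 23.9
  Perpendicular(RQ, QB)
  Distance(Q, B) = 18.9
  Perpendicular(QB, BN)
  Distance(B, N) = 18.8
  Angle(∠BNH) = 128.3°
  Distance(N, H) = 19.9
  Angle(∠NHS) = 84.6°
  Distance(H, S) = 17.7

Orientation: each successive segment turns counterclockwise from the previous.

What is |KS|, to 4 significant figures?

29.23

∠BNH = 128.3° gives NH at 130.3° from the x-axis; with |NH| = 19.9, H = (-8.801, 32.83). ∠NHS = 84.6° gives HS at -134.3° from the x-axis; with |HS| = 17.7, S = (-21.16, 20.16). Then |KS| = |S − K| = 29.23.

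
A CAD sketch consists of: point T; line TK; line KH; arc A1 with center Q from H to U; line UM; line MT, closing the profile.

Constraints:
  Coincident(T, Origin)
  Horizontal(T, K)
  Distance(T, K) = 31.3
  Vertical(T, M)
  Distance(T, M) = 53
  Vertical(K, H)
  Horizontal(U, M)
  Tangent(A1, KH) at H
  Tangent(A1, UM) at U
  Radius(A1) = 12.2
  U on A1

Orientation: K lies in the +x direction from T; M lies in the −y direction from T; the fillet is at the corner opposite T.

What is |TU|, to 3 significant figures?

56.3

T is at the origin; TK is horizontal with |TK| = 31.3 and K on the +x side, so K = (31.3, 0.00). T and M share the same x with |TM| = 53.0 and M on the −y side, so M = (0.00, -53.0). The virtual corner opposite T is at (31.3, -53.0). A1 meets KH tangentially, so QH is at right angles to KH and since A1 is tangent to UM there, QU ⟂ UM, with radius 12.2, so the center Q sits 12.2 in from both sides at Q = (19.1, -40.8). That places the tangent points at H = (31.3, -40.8) on KH and U = (19.1, -53.0) on UM. Then |TU| = |U − T| = 56.3.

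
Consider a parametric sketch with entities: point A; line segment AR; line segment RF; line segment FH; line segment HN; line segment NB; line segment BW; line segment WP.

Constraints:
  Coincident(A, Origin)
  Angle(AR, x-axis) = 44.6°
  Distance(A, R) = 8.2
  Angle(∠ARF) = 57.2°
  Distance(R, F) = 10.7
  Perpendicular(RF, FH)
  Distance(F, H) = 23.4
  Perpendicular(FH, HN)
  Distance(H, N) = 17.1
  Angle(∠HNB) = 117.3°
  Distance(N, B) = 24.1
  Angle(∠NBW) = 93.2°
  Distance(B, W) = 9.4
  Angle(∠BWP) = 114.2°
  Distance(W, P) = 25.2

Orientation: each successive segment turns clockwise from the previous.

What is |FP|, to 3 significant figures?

11.8

A is at the origin; AR runs at 44.6° with length 8.2, so R = (5.84, 5.76). ∠ARF = 57.2° gives RF at -78.2° from the x-axis; with |RF| = 10.7, F = (8.03, -4.72). RF ⟂ FH, so FH runs at -168°; with |FH| = 23.4, H = (-14.9, -9.50). FH is perpendicular to HN, so HN runs at 102°; with |HN| = 17.1, N = (-18.4, 7.24). ∠HNB = 117.3° gives NB at 39.1° from the x-axis; with |NB| = 24.1, B = (0.327, 22.4). ∠NBW = 93.2° gives BW at -47.7° from the x-axis; with |BW| = 9.4, W = (6.65, 15.5). ∠BWP = 114.2° gives WP at -113° from the x-axis; with |WP| = 25.2, P = (-3.40, -7.63). Then |FP| = |P − F| = 11.8.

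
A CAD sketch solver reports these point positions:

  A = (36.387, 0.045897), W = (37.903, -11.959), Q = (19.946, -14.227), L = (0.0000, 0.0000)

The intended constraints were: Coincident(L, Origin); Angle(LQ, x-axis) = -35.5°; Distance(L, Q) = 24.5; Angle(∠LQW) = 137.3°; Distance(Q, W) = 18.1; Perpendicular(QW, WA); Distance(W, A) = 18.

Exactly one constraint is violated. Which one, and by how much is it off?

Distance(W, A) = 18 — off by 5.90.

L = (0.00, 0.00) ✓; LQ at -35.50° ✓; |LQ| = 24.50 ✓; ∠LQW = 137.3° ✓; |QW| = 18.10 ✓; ∠(QW, WA) = 90.00° ✓; |WA| = 12.10 ✗.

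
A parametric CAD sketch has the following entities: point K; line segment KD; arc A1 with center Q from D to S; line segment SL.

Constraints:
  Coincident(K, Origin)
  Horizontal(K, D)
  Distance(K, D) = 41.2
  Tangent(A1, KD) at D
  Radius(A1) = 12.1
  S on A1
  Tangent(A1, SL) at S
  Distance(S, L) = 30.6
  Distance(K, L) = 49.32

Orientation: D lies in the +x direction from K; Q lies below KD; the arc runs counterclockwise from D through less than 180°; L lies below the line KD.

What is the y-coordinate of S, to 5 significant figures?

-11.074

K is at the origin; K and D share the same y with |KD| = 41.2 and D on the +x side, so D = (41.200, 0.0000). A1 meets KD tangentially, so QD is at right angles to KD, so Q = D + (0, -12.1) = (41.200, -12.100). Since QS ⟂ SL (tangency), |QL| = √(12.1² + 30.6²) = 32.905 regardless of where S sits on A1. So L lies on both circle(K, 49.32) and circle(Q, 32.905); the below-KD intersection is L = (26.550, -41.564). S is the foot of the tangent from L: S = (29.144, -11.074).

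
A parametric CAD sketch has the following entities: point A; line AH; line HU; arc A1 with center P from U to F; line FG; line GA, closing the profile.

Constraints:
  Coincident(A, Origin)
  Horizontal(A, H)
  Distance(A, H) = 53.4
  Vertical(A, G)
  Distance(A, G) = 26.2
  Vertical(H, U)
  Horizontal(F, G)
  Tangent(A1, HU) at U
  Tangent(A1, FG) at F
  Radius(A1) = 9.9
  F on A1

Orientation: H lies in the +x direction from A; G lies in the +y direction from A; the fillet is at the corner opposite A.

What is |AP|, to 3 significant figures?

46.5

A is at the origin; A and H share the same y with |AH| = 53.4 and H on the +x side, so H = (53.4, 0.00). A and G share the same x with |AG| = 26.2 and G on the +y side, so G = (0.00, 26.2). The virtual corner opposite A is at (53.4, 26.2). The tangent condition forces PU to be normal to HU and the tangent condition forces PF to be normal to FG, with radius 9.9, so the center P sits 9.9 in from both sides at P = (43.5, 16.3). Then |AP| = |P − A| = 46.5.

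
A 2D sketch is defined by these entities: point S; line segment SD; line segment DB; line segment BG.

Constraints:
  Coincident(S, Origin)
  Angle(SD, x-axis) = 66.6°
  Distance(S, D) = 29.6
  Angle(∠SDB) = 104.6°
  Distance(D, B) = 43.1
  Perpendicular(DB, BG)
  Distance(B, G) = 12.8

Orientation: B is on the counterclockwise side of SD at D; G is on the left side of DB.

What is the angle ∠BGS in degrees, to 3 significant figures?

107°

∠SDB = 104.6°, so DB runs at 66.6° + (180° − 104.6°) = 142° from the x-axis; with |DB| = 43.1, B = D + 43.1·(cos 142°, sin 142°) = (-22.2, 53.7). DB ⟂ BG; with |BG| = 12.8 on the left of DB, G = B + 12.8·(-0.616, -0.788) = (-30.1, 43.6). Then cos ∠BGS = GB·GS / (|GB||GS|), giving 107°.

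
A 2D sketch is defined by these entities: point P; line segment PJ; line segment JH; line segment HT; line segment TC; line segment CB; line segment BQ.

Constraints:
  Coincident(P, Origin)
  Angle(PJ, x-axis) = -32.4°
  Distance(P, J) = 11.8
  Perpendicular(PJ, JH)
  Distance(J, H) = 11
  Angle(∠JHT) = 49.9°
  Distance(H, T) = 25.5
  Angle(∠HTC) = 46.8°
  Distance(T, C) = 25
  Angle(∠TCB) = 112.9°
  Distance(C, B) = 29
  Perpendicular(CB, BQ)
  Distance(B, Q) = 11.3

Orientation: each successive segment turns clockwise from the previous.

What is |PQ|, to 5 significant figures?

31.173

P is at the origin; PJ runs at -32.4° with length 11.8, so J = (9.9631, -6.3228). PJ is perpendicular to JH, so JH runs at -122.40°; with |JH| = 11.0, H = (4.0690, -15.610). ∠JHT = 49.9° gives HT at 107.50° from the x-axis; with |HT| = 25.5, T = (-3.5990, 8.7094). ∠HTC = 46.8° gives TC at -25.700° from the x-axis; with |TC| = 25.0, C = (18.928, -2.1321). ∠TCB = 112.9° gives CB at -92.800° from the x-axis; with |CB| = 29.0, B = (17.511, -31.097). CB ⟂ BQ, so BQ runs at 177.20°; with |BQ| = 11.3, Q = (6.2247, -30.545). Then |PQ| = |Q − P| = 31.173.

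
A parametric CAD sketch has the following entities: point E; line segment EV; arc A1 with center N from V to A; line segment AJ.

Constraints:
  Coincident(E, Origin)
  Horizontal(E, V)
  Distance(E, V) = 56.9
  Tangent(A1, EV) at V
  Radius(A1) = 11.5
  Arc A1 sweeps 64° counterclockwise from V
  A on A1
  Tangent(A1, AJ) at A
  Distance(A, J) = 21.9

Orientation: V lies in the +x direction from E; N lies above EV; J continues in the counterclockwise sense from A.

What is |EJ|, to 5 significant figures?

81.162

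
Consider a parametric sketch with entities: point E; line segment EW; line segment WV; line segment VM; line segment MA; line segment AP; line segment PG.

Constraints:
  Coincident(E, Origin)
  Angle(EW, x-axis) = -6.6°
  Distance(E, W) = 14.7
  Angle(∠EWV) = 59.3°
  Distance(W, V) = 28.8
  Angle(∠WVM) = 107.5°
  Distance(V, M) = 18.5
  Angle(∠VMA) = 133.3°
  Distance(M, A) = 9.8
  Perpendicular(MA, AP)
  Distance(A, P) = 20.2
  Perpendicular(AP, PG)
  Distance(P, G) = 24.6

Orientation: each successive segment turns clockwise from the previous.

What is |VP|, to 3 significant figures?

23.5

∠VMA = 133.3° gives MA at 114° from the x-axis; with |MA| = 9.8, A = (-24.2, -9.35). MA is perpendicular to AP, so AP runs at 23.5°; with |AP| = 20.2, P = (-5.64, -1.29). Then |VP| = |P − V| = 23.5.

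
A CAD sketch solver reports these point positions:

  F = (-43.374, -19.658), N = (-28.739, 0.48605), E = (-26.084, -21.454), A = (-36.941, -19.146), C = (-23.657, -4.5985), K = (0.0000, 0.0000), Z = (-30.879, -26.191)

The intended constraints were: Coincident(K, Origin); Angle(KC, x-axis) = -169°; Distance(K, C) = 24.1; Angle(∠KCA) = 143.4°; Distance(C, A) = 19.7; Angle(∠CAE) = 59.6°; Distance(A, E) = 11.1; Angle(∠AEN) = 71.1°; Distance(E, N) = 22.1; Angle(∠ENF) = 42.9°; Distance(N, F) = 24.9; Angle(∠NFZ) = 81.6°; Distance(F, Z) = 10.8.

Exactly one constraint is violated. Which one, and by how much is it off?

Distance(F, Z) = 10.8 — off by 3.30.

K = (0.00, 0.00) ✓; KC at -169.0° ✓; |KC| = 24.10 ✓; ∠KCA = 143.4° ✓; |CA| = 19.70 ✓; ∠CAE = 59.60° ✓; |AE| = 11.10 ✓; ∠AEN = 71.10° ✓; |EN| = 22.10 ✓; ∠ENF = 42.90° ✓; |NF| = 24.90 ✓; ∠NFZ = 81.60° ✓; |FZ| = 14.10 ✗.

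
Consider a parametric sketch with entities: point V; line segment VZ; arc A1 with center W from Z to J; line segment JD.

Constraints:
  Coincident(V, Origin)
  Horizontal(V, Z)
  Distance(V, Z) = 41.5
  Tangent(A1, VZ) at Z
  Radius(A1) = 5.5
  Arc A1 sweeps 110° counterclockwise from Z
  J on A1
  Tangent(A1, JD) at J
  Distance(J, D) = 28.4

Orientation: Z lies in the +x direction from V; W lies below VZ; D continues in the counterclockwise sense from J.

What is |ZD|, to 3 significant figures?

34.4

On A1, Z sits at bearing 90° from W; a 110° counterclockwise sweep puts J at bearing 200°, so J = W + 5.5·(cos 200°, sin 200°) = (36.3, -7.38). The tangent condition forces WJ to be normal to JD, so JD runs along (−sin 200°, cos 200°); with |JD| = 28.4, D = (46.0, -34.1). Then |ZD| = |D − Z| = 34.4.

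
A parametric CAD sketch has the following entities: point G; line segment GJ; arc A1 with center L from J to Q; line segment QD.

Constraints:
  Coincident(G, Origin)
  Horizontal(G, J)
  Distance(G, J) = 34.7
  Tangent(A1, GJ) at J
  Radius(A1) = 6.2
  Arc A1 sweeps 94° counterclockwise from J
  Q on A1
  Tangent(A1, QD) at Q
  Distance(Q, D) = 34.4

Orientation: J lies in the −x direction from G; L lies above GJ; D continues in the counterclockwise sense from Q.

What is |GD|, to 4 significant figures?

51.31

On A1, J sits at bearing -90° from L; a 94° counterclockwise sweep puts Q at bearing 4°, so Q = L + 6.2·(cos 4°, sin 4°) = (-28.52, 6.632). Tangency of A1 to QD means the radius LQ is perpendicular to QD, so QD runs along (−sin 4°, cos 4°); with |QD| = 34.4, D = (-30.91, 40.95). Then |GD| = |D − G| = 51.31.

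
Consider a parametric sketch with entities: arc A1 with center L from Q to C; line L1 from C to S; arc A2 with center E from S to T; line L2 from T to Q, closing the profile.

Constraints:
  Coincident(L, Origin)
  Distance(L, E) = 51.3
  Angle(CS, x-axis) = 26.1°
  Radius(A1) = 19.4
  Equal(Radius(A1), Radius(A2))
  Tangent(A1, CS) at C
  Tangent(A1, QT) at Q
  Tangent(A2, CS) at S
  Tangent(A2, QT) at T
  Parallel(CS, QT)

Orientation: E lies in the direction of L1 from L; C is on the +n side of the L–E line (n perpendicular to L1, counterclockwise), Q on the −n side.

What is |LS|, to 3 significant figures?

54.8

The slot axis is L1's direction at 26.1°, so u = (cos 26.1°, sin 26.1°) = (0.898, 0.440) and n = (−sin 26.1°, cos 26.1°) = (-0.440, 0.898). L is at the origin and E lies 51.3 along u from L, so E = 51.3·u = (46.1, 22.6). Tangency of A1 to both parallel lines with radius 19.4 puts C and Q at L ± 19.4·n: C = (-8.53, 17.4), Q = (8.53, -17.4). Equal radii place S and T the same way about E: S = E + 19.4·n = (37.5, 40.0), T = E − 19.4·n = (54.6, 5.15). Then |LS| = |S − L| = 54.8.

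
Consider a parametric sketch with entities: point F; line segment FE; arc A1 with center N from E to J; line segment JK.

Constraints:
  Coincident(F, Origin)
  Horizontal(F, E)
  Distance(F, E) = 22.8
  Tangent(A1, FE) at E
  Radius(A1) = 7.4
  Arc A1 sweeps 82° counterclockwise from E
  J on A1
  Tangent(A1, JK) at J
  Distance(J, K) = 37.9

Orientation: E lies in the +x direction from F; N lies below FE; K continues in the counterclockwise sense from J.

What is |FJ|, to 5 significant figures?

16.732

The tangent condition forces NE to be normal to FE, so N = E + (0, -7.4) = (22.800, -7.4000). On A1, E sits at bearing 90° from N; an 82° counterclockwise sweep puts J at bearing 172°, so J = N + 7.4·(cos 172°, sin 172°) = (15.472, -6.3701). Then |FJ| = |J − F| = 16.732.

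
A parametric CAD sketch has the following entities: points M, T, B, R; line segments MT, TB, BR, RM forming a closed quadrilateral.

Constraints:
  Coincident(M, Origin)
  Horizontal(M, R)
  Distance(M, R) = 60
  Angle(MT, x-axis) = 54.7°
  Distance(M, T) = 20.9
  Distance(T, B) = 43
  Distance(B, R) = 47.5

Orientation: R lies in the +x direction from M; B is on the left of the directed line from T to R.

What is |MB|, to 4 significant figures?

63.47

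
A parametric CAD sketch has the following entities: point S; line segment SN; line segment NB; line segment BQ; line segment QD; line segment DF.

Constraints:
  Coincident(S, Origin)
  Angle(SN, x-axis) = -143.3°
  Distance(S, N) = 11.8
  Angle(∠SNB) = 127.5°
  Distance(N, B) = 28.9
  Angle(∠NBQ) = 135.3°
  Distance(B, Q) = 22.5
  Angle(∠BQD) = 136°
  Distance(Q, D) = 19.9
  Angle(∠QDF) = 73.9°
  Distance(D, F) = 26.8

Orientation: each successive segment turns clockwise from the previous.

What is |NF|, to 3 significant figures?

34.8

S is at the origin; SN runs at -143.3° with length 11.8, so N = (-9.46, -7.05). ∠SNB = 127.5° gives NB at 164° from the x-axis; with |NB| = 28.9, B = (-37.3, 0.817). ∠NBQ = 135.3° gives BQ at 120° from the x-axis; with |BQ| = 22.5, Q = (-48.3, 20.4). ∠BQD = 136.0° gives QD at 75.5° from the x-axis; with |QD| = 19.9, D = (-43.4, 39.7). ∠QDF = 73.9° gives DF at -30.6° from the x-axis; with |DF| = 26.8, F = (-20.3, 26.0). Then |NF| = |F − N| = 34.8.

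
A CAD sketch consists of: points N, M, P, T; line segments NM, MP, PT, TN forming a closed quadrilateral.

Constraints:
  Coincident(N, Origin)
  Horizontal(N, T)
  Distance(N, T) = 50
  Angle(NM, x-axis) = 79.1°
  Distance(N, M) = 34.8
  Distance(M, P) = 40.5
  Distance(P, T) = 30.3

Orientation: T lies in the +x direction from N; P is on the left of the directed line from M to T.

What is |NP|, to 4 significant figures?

55.73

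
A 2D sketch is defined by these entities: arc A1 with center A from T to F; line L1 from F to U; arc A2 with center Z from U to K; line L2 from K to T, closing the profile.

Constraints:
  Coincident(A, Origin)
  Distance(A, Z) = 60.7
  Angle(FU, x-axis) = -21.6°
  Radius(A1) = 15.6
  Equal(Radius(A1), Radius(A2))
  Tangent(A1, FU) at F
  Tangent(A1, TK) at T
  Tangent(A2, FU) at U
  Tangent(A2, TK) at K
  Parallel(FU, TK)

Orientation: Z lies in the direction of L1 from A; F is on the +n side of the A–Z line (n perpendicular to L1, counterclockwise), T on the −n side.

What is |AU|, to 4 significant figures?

62.67

The slot axis is L1's direction at -21.6°, so u = (cos -21.6°, sin -21.6°) = (0.9298, -0.3681) and n = (−sin -21.6°, cos -21.6°) = (0.3681, 0.9298). A is at the origin and Z lies 60.7 along u from A, so Z = 60.7·u = (56.44, -22.35). Tangency of A1 to both parallel lines with radius 15.6 puts F and T at A ± 15.6·n: F = (5.743, 14.50), T = (-5.743, -14.50). Equal radii place U and K the same way about Z: U = Z + 15.6·n = (62.18, -7.841), K = Z − 15.6·n = (50.69, -36.85). Then |AU| = |U − A| = 62.67.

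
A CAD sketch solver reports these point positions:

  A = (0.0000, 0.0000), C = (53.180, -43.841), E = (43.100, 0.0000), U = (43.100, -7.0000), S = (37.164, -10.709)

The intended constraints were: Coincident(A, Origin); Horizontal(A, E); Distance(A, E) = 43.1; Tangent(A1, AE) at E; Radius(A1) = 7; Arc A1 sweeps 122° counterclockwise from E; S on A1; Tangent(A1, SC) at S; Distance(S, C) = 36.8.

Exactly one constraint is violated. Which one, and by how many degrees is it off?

Tangent(A1, SC) at S — off by 6.20°.

A = (0.00, 0.00) ✓; A.y = 0.00, E.y = 0.00 ✓; |AE| = 43.10 ✓; ∠(UE, EA) = 90.00° ✓; |UE| = 7.000 ✓; bearing(U→S) − bearing(U→E) = 122.0° ✓; |US| = 6.999 ✓; ∠(US, SC) = 96.20° ✗; |SC| = 36.80 ✓.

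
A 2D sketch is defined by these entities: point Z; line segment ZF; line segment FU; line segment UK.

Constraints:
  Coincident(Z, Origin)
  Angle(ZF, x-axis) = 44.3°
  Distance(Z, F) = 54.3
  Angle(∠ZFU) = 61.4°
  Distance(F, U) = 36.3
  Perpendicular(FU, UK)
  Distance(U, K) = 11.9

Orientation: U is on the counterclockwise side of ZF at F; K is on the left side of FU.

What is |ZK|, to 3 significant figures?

37.2

Z is at the origin; ZF runs at 44.3° with length 54.3, so F = 54.3·(cos 44.3°, sin 44.3°) = (38.9, 37.9). ∠ZFU = 61.4°, so FU runs at 44.3° + (180° − 61.4°) = 163° from the x-axis; with |FU| = 36.3, U = F + 36.3·(cos 163°, sin 163°) = (4.17, 48.6). FU ⟂ UK; with |UK| = 11.9 on the left of FU, K = U + 11.9·(-0.294, -0.956) = (0.668, 37.2). Then |ZK| = |K − Z| = 37.2.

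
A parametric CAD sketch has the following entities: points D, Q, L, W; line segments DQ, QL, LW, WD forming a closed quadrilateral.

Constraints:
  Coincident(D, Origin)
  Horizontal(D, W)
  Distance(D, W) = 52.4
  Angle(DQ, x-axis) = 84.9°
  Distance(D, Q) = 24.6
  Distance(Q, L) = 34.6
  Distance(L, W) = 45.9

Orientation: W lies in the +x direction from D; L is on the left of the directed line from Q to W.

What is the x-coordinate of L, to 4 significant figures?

32.42

Checks: |QL| = 34.60 ✓; |LW| = 45.90 ✓.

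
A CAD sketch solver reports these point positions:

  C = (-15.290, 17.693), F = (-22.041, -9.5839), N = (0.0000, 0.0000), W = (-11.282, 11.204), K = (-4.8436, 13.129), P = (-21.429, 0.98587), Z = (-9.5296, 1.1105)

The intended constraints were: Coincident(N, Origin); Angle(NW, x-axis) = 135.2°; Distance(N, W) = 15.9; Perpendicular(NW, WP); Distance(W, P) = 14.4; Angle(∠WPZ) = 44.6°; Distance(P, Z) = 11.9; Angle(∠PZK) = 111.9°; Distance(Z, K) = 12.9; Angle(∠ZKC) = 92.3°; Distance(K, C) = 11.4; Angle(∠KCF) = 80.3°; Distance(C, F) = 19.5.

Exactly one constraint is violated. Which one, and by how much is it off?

Distance(C, F) = 19.5 — off by 8.60.

N = (0.00, 0.00) ✓; NW at 135.2° ✓; |NW| = 15.90 ✓; ∠(NW, WP) = 90.00° ✓; |WP| = 14.40 ✓; ∠WPZ = 44.60° ✓; |PZ| = 11.90 ✓; ∠PZK = 111.9° ✓; |ZK| = 12.90 ✓; ∠ZKC = 92.30° ✓; |KC| = 11.40 ✓; ∠KCF = 80.30° ✓; |CF| = 28.10 ✗.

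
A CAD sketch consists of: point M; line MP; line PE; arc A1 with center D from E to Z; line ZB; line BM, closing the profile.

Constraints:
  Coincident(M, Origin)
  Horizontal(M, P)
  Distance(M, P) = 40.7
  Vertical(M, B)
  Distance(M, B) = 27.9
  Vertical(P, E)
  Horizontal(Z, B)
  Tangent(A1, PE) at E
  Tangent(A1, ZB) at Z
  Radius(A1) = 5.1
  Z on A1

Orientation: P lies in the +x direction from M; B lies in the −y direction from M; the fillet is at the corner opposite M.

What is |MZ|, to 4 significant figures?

45.23

M is at the origin; MP is horizontal with |MP| = 40.7 and P on the +x side, so P = (40.70, 0.000). M and B share the same x with |MB| = 27.9 and B on the −y side, so B = (0.000, -27.90). The virtual corner opposite M is at (40.70, -27.90). The tangent condition forces DE to be normal to PE and tangency of A1 to ZB means the radius DZ is perpendicular to ZB, with radius 5.1, so the center D sits 5.1 in from both sides at D = (35.60, -22.80). That places the tangent points at E = (40.70, -22.80) on PE and Z = (35.60, -27.90) on ZB. Then |MZ| = |Z − M| = 45.23.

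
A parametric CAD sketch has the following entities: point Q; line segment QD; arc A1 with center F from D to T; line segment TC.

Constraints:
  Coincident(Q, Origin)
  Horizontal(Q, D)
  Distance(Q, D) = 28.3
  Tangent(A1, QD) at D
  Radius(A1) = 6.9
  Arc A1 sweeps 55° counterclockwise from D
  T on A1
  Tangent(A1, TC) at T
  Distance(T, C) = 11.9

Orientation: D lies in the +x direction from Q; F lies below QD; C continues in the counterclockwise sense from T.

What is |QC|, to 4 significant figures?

20.28

On A1, D sits at bearing 90° from F; a 55° counterclockwise sweep puts T at bearing 145°, so T = F + 6.9·(cos 145°, sin 145°) = (22.65, -2.942). The tangent condition forces FT to be normal to TC, so TC runs along (−sin 145°, cos 145°); with |TC| = 11.9, C = (15.82, -12.69). Then |QC| = |C − Q| = 20.28.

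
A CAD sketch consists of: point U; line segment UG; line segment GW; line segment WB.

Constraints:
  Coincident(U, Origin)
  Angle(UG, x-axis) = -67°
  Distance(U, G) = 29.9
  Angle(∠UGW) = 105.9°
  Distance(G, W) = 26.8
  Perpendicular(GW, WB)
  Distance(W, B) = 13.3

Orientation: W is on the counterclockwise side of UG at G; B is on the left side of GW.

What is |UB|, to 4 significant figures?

38.25

U is at the origin; UG runs at -67.0° with length 29.9, so G = 29.9·(cos -67.0°, sin -67.0°) = (11.68, -27.52). ∠UGW = 105.9°, so GW runs at -67.0° + (180° − 105.9°) = 7.100° from the x-axis; with |GW| = 26.8, W = G + 26.8·(cos 7.100°, sin 7.100°) = (38.28, -24.21). GW ⟂ WB; with |WB| = 13.3 on the left of GW, B = W + 13.3·(-0.1236, 0.9923) = (36.63, -11.01). Then |UB| = |B − U| = 38.25.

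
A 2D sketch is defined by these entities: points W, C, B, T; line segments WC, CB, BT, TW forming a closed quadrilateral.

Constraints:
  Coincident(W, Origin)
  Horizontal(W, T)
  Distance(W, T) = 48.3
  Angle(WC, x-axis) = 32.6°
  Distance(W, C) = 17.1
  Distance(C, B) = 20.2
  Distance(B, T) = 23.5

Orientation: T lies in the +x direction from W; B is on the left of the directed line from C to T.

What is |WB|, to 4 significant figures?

37.21

Checks: |CB| = 20.20 ✓; |BT| = 23.50 ✓.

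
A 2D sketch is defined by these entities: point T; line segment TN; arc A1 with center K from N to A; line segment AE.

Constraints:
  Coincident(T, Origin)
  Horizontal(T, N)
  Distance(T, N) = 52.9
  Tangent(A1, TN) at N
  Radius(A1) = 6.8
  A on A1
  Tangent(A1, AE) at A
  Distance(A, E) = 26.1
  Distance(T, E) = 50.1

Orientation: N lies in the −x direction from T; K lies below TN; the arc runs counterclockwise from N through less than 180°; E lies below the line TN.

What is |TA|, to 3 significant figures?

59.0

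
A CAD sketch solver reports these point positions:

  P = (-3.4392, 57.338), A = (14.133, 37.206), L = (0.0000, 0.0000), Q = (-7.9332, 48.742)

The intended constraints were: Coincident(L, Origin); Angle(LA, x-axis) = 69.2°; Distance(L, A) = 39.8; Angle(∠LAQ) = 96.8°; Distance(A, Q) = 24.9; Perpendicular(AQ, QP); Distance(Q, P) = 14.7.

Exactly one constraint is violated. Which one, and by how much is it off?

Distance(Q, P) = 14.7 — off by 5.00.

L = (0.00, 0.00) ✓; LA at 69.20° ✓; |LA| = 39.80 ✓; ∠LAQ = 96.80° ✓; |AQ| = 24.90 ✓; ∠(AQ, QP) = 90.00° ✓; |QP| = 9.700 ✗.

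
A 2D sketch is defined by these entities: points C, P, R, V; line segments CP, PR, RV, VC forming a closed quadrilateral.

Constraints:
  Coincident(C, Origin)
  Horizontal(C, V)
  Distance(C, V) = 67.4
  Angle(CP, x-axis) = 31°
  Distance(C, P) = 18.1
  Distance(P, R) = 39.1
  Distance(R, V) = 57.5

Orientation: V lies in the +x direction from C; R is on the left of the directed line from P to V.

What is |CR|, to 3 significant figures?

54.9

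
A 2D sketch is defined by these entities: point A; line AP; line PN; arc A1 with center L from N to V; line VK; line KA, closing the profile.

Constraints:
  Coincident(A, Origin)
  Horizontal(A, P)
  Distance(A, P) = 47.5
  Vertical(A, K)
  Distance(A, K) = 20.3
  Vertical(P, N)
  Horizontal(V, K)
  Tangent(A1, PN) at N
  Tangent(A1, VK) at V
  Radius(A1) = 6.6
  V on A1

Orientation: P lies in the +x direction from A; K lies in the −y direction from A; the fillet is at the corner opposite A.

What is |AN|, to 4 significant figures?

49.44

A is at the origin; AP is horizontal with |AP| = 47.5 and P on the +x side, so P = (47.50, 0.000). AK is vertical with |AK| = 20.3 and K on the −y side, so K = (0.000, -20.30). The virtual corner opposite A is at (47.50, -20.30). The tangent condition forces LN to be normal to PN and the tangent condition forces LV to be normal to VK, with radius 6.6, so the center L sits 6.6 in from both sides at L = (40.90, -13.70). That places the tangent points at N = (47.50, -13.70) on PN and V = (40.90, -20.30) on VK. Then |AN| = |N − A| = 49.44.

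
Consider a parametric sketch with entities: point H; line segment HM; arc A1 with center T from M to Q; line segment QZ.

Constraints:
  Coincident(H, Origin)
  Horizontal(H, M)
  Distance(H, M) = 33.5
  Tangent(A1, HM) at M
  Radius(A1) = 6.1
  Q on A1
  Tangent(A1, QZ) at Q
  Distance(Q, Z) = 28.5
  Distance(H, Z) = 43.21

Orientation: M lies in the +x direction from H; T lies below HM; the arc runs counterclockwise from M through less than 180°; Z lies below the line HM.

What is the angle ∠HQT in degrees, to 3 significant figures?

170°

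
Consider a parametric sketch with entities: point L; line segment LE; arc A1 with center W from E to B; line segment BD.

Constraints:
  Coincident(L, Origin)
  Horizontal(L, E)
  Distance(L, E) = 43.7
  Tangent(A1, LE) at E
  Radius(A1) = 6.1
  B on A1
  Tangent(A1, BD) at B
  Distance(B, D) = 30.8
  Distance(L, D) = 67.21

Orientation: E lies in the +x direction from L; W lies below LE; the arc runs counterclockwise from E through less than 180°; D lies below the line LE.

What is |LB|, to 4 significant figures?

40.13

L is at the origin; L and E share the same y with |LE| = 43.7 and E on the +x side, so E = (43.70, 0.000). The tangent condition forces WE to be normal to LE, so W = E + (0, -6.1) = (43.70, -6.100). Since WB ⟂ BD (tangency), |WD| = √(6.1² + 30.8²) = 31.40 regardless of where B sits on A1. So D lies on both circle(L, 67.21) and circle(W, 31.40); the below-LE intersection is D = (57.92, -34.09). B is the foot of the tangent from D: B = (38.90, -9.867).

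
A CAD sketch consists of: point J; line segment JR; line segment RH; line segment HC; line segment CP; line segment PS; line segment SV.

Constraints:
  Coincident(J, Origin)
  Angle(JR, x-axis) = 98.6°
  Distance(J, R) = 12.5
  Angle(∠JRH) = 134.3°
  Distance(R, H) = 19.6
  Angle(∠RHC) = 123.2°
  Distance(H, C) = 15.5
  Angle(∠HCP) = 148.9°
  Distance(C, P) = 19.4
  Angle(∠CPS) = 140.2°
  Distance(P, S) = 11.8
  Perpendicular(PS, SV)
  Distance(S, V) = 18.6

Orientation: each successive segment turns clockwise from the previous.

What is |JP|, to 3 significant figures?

44.2

J is at the origin; JR runs at 98.6° with length 12.5, so R = (-1.87, 12.4). ∠JRH = 134.3° gives RH at 52.9° from the x-axis; with |RH| = 19.6, H = (9.95, 28.0). ∠RHC = 123.2° gives HC at -3.90° from the x-axis; with |HC| = 15.5, C = (25.4, 26.9). ∠HCP = 148.9° gives CP at -35.0° from the x-axis; with |CP| = 19.4, P = (41.3, 15.8). Then |JP| = |P − J| = 44.2.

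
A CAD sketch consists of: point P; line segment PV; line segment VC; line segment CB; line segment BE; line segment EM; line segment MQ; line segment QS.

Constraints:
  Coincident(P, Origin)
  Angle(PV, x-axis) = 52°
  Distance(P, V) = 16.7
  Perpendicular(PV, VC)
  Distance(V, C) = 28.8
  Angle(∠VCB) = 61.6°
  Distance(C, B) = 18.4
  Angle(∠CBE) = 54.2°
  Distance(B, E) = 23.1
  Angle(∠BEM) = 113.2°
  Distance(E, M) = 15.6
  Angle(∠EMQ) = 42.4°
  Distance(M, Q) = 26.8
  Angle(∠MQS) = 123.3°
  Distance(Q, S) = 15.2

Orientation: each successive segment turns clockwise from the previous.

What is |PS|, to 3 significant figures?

8.71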